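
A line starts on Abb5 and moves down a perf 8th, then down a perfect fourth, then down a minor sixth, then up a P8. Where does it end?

A perfect octave down from Abb5 is Abb4.
Abb4 down a perfect fourth → Ebb4 (5 semitones).
A minor sixth down from Ebb4 is Gb3.
Gb3 up a perfect octave → Gb4 (12 semitones).

Gb4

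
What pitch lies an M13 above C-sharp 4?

A-sharp 5

Six letters up from C (plus an octave) reaches A.
A major thirteenth is 21 semitones; 21 semitones up from C#4 gives A#5.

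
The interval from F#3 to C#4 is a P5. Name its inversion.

perfect 4th

Inverted interval numbers add to nine, so a fifth pairs with a fourth (5 + 4 = 9).
Quality inverts too: perfect stays perfect. That makes the inversion a perfect fourth.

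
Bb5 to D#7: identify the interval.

B to D spans three letter names (B-C-D), plus an octave: a tenth.
The major tenth is 16 semitones; here we have 17, one semitone wider: augmented.
(Equivalently, a compound augmented third: an augmented third plus an octave.)

augmented 10th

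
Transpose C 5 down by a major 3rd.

Counting three letter names down from C lands on A.
Moving 4 semitones down from C5 (the size of a major third) reaches Ab4.

A-flat 4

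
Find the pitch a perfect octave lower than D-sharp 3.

D-sharp 2

For an octave the letter name doesn't change: still D, an octave down.
A perfect octave is 12 semitones; 12 semitones down from D#3 gives D#2.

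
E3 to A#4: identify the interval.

augmented eleventh

E to A spans four letter names (E-F-G-A), plus an octave — that makes it an eleventh of some quality.
A perfect eleventh would be 17 semitones; E3 to A#4 is 18, one semitone wider, so the interval is augmented.
(Equivalently, a compound augmented fourth: an augmented fourth plus an octave.)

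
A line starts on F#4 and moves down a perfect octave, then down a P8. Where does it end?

A perfect octave down from F#4 is F#3.
Down a perfect octave from F#3: F#2 (12 semitones down).

F#2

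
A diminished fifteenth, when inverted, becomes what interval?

A1

First reduce the compound diminished fifteenth to its simple form, a diminished octave.
Interval numbers invert to sum to nine: 8 + 1 = 9, so an octave inverts to a unison.
Quality inverts too: diminished becomes augmented. That makes the inversion an augmented unison.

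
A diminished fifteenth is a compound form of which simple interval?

Subtracting seven from the interval number removes an octave: 15 − 7 = 8.
Quality carries through unchanged, so the simple form is a diminished octave.

diminished 8th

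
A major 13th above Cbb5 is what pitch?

Six letters up from C (plus an octave) reaches A.
A major thirteenth is 21 semitones; 21 semitones up from Cbb5 gives Abb6.

Abb6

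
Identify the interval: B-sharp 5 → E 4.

Descending from B#5 to E4 is the same interval as ascending E4 to B#5.
E to B spans five letter names (E-F-G-A-B), plus an octave, so the interval is some kind of twelfth.
A perfect twelfth would be 19 semitones; E4 to B#5 is 20, one semitone wider, so the interval is augmented.
(Equivalently, a compound augmented fifth: an augmented fifth plus an octave.)

augmented 12th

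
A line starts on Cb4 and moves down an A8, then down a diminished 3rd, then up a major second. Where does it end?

Cb4 down an augmented octave → Cbb3 (13 semitones).
Cbb3 down a diminished third → Ab2 (2 semitones).
A major second up from Ab2 is Bb2.

Bb2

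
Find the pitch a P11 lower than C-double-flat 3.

G-double-flat 1

Four letters down from C (plus an octave) reaches G.
A perfect eleventh spans 17 semitones, so from Cbb3 the target pitch is Gbb1.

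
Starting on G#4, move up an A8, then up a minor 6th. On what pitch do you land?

Up an augmented octave from G#4: G##5 (13 semitones up).
Up a minor sixth from G##5: E#6 (8 semitones up).

E#6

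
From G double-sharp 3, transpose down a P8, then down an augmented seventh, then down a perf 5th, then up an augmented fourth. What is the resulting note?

G sharp 1

A perfect octave down from G##3 is G##2.
Down an augmented seventh from G##2: A1 (12 semitones down).
A perfect fifth down from A1 is D1.
Up an augmented fourth from D1: G#1 (6 semitones up).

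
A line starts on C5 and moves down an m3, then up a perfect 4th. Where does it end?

D5

A minor third down from C5 is A4.
A perfect fourth up from A4 is D5.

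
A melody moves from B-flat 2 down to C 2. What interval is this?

Descending from Bb2 to C2 is the same interval as ascending C2 to Bb2.
C to B spans seven letter names (C-D-E-F-G-A-B): a seventh.
C2 to Bb2 is 10 semitones, a half step short of the major seventh (11), so this is minor.

minor 7th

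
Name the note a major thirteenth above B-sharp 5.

The thirteenth's letter: B up six letter names plus an octave → G.
A major thirteenth spans 21 semitones, so from B#5 the target pitch is G##7.

G-double-sharp 7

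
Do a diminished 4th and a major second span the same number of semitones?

4 semitones (diminished fourth) vs 2 semitones (major second): not equal.

No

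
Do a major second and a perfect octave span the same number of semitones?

No

A major second spans 2 semitones; a perfect octave spans 12 semitones. They differ by 10.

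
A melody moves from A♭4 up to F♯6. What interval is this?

A to F spans six letter names (A-B-C-D-E-F), plus an octave, so the interval is some kind of thirteenth.
A major thirteenth would be 21 semitones; Ab4 to F#6 is 22, one semitone wider, so the interval is augmented.
(Equivalently, a compound augmented sixth: an augmented sixth plus an octave.)

A13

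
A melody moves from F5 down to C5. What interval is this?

P4

Descending from F5 to C5 is the same interval as ascending C5 to F5.
C to F spans four letter names (C-D-E-F): a fourth.
C5 to F5 is 5 semitones, matching the perfect fourth exactly, so the quality is perfect.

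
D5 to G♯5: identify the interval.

D to G spans four letter names (D-E-F-G) — that makes it a fourth of some quality.
The perfect fourth is 5 semitones; here we have 6, one semitone wider: augmented.

augmented fourth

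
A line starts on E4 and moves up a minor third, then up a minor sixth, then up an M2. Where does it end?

F5

Up a minor third from E4: G4 (3 semitones up).
G4 up a minor sixth → Eb5 (8 semitones).
Up a major second from Eb5: F5 (2 semitones up).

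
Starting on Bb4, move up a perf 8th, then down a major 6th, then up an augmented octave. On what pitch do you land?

D6

Up a perfect octave from Bb4: Bb5 (12 semitones up).
Down a major sixth from Bb5: Db5 (9 semitones down).
Db5 up an augmented octave → D6 (13 semitones).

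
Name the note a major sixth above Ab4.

Counting six letter names up from A lands on F.
Moving 9 semitones up from Ab4 (the size of a major sixth) reaches F5.

F5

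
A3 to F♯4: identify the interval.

major sixth

A to F spans six letter names (A-B-C-D-E-F) — that makes it a sixth of some quality.
A3 to F#4 is 9 semitones, matching the major sixth exactly, so the quality is major.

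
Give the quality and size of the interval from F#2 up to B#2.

augmented 4th

F to B spans four letter names (F-G-A-B), so the interval is some kind of fourth.
The perfect fourth is 5 semitones; here we have 6, one semitone wider: augmented.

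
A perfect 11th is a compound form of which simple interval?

perfect 4th

Subtracting seven from the interval number removes an octave: 11 − 7 = 4.
Quality carries through unchanged, so the simple form is a perfect fourth.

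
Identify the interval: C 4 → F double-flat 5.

dd11

C to F spans four letter names (C-D-E-F), plus an octave — that makes it an eleventh of some quality.
The perfect eleventh is 17 semitones; here we have 15, two semitones narrower: doubly diminished.
(Equivalently, a compound doubly diminished fourth: a doubly diminished fourth plus an octave.)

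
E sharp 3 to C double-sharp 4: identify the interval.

E to C spans six letter names (E-F-G-A-B-C): a sixth.
The major sixth spans 9 semitones, and E#3 to C##4 is exactly 9 semitones — so this is a major sixth.

major sixth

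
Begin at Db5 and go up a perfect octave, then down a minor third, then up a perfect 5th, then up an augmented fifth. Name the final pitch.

C#7

Up a perfect octave from Db5: Db6 (12 semitones up).
Down a minor third from Db6: Bb5 (3 semitones down).
Bb5 up a perfect fifth → F6 (7 semitones).
F6 up an augmented fifth → C#7 (8 semitones).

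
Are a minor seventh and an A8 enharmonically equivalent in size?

A minor seventh is 10 semitones but an augmented octave is 13 semitones — different sizes.

No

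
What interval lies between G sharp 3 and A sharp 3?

major 2nd

G to A spans two letter names (G-A) — that makes it a second of some quality.
The major second spans 2 semitones, and G#3 to A#3 is exactly 2 semitones — so this is a major second.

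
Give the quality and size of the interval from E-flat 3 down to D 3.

Descending from Eb3 to D3 is the same interval as ascending D3 to Eb3.
D to E spans two letter names (D-E), so the interval is some kind of second.
D3 to Eb3 is 1 semitone, a half step short of the major second (2), so this is minor.

minor second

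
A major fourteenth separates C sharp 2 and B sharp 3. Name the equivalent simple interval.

major 7th

Take out an octave (7 from the number): 14 − 7 = 7.
That makes a major fourteenth a compound major seventh — an octave plus a major seventh.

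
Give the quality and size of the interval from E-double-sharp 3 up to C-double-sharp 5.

minor thirteenth

E to C spans six letter names (E-F-G-A-B-C), plus an octave — that makes it a thirteenth of some quality.
A major thirteenth would be 21 semitones, but E##3 to C##5 is 20 — one semitone narrower, making it a minor thirteenth.
(Equivalently, a compound minor sixth: a minor sixth plus an octave.)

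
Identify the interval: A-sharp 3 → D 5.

A to D spans four letter names (A-B-C-D), plus an octave: an eleventh.
The perfect eleventh is 17 semitones; here we have 16, one semitone narrower: diminished.
(Equivalently, a compound diminished fourth: a diminished fourth plus an octave.)

diminished 11th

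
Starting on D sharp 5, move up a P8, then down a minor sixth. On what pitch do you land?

A perfect octave up from D#5 is D#6.
A minor sixth down from D#6 is F##5.

F double-sharp 5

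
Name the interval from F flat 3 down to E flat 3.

minor 2nd

Descending from Fb3 to Eb3 is the same interval as ascending Eb3 to Fb3.
E to F spans two letter names (E-F): a second.
At 1 semitone, Eb3→Fb3 falls one short of a major second: minor.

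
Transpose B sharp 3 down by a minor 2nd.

A double-sharp 3

The second takes the letter from B down to A.
Moving 1 semitone down from B#3 (the size of a minor second) reaches A##3.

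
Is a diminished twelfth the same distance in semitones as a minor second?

18 semitones (diminished twelfth) vs 1 semitone (minor second): not equal.

No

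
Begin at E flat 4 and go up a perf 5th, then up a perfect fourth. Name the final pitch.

Eb4 up a perfect fifth → Bb4 (7 semitones).
A perfect fourth up from Bb4 is Eb5.

E flat 5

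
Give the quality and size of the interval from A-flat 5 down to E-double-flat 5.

Descending from Ab5 to Ebb5 is the same interval as ascending Ebb5 to Ab5.
E to A spans four letter names (E-F-G-A): a fourth.
A perfect fourth would be 5 semitones; Ebb5 to Ab5 is 6, one semitone wider, so the interval is augmented.

augmented fourth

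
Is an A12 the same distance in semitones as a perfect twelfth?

An augmented twelfth spans 20 semitones; a perfect twelfth spans 19 semitones. They differ by 1.

No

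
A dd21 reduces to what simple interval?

Take out 2 octaves (14 from the number): 21 − 14 = 7.
So a doubly diminished twenty-first is 2 octaves plus a doubly diminished seventh. The quality is unchanged.

doubly diminished 7th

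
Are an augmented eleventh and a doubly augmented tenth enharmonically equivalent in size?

Yes

Both span 18 semitones: an augmented eleventh and a doubly augmented tenth are the same chromatic distance.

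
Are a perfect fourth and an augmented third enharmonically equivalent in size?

Yes

Both span 5 semitones: a perfect fourth and an augmented third are the same chromatic distance.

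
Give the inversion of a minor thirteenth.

major 3rd

First reduce the compound minor thirteenth to its simple form, a minor sixth.
Interval numbers invert to sum to nine: 6 + 3 = 9, so a sixth inverts to a third.
And minor becomes major under inversion, so we get a major third.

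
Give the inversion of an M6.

Inverted interval numbers add to nine, so a sixth pairs with a third (6 + 3 = 9).
Quality inverts too: major becomes minor. That makes the inversion a minor third.

minor 3rd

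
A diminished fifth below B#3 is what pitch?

Counting five letter names down from B lands on E.
A diminished fifth is 6 semitones; 6 semitones down from B#3 gives E##3.

E##3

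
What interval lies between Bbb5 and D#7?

doubly augmented tenth

B to D spans three letter names (B-C-D), plus an octave, so the interval is some kind of tenth.
The major tenth is 16 semitones; here we have 18, two semitones wider: doubly augmented.
(Equivalently, a compound doubly augmented third: a doubly augmented third plus an octave.)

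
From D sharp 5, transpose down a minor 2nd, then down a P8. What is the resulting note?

C double-sharp 4

D#5 down a minor second → C##5 (1 semitone).
Down a perfect octave from C##5: C##4 (12 semitones down).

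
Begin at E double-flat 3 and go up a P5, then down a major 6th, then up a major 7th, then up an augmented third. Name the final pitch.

E 4

Ebb3 up a perfect fifth → Bbb3 (7 semitones).
A major sixth down from Bbb3 is Dbb3.
Dbb3 up a major seventh → Cb4 (11 semitones).
Up an augmented third from Cb4: E4 (5 semitones up).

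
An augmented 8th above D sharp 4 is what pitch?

The letter stays D (same as the start), shifted an octave up.
Moving 13 semitones up from D#4 (the size of an augmented octave) reaches D##5.

D double-sharp 5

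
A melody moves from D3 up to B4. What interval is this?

major 13th

D to B spans six letter names (D-E-F-G-A-B), plus an octave — that makes it a thirteenth of some quality.
Counting semitones, D3→B4 is 21, which is the major thirteenth.
(Equivalently, a compound major sixth: a major sixth plus an octave.)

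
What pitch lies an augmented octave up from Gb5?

G6

The letter stays G (same as the start), shifted an octave up.
An augmented octave is 13 semitones; 13 semitones up from Gb5 gives G6.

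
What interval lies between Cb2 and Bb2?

C to B spans seven letter names (C-D-E-F-G-A-B): a seventh.
Counting semitones, Cb2→Bb2 is 11, which is the major seventh.

major seventh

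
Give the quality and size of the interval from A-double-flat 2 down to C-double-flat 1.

Descending from Abb2 to Cbb1 is the same interval as ascending Cbb1 to Abb2.
C to A spans six letter names (C-D-E-F-G-A), plus an octave, so the interval is some kind of thirteenth.
Counting semitones, Cbb1→Abb2 is 21, which is the major thirteenth.
(Equivalently, a compound major sixth: a major sixth plus an octave.)

major 13th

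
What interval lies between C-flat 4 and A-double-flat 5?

minor thirteenth

C to A spans six letter names (C-D-E-F-G-A), plus an octave: a thirteenth.
At 20 semitones, Cb4→Abb5 falls one short of a major thirteenth: minor.
(Equivalently, a compound minor sixth: a minor sixth plus an octave.)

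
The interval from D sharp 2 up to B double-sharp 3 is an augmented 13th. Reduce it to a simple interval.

Subtracting seven from the interval number removes an octave: 13 − 7 = 6.
Quality carries through unchanged, so the simple form is an augmented sixth.

A6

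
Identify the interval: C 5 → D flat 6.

minor ninth

C to D spans two letter names (C-D), plus an octave, so the interval is some kind of ninth.
A major ninth would be 14 semitones, but C5 to Db6 is 13 — one semitone narrower, making it a minor ninth.
(Equivalently, a compound minor second: a minor second plus an octave.)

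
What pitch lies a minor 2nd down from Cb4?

Bb3

Counting two letter names down from C lands on B.
A minor second is 1 semitone; 1 semitone down from Cb4 gives Bb3.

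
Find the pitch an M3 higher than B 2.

The third takes the letter from B up to D.
A major third spans 4 semitones, so from B2 the target pitch is D#3.

D sharp 3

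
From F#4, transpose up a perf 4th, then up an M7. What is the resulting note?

A#5

F#4 up a perfect fourth → B4 (5 semitones).
A major seventh up from B4 is A#5.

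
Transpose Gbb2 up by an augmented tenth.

Bb3

Counting three letter names plus an octave up from G lands on B.
Moving 17 semitones up from Gbb2 (the size of an augmented tenth) reaches Bb3.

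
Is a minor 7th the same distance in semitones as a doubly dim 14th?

No

A minor seventh is 10 semitones but a doubly diminished fourteenth is 20 semitones — different sizes.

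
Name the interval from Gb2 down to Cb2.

Descending from Gb2 to Cb2 is the same interval as ascending Cb2 to Gb2.
C to G spans five letter names (C-D-E-F-G), so the interval is some kind of fifth.
Counting semitones, Cb2→Gb2 is 7, which is the perfect fifth.

perfect fifth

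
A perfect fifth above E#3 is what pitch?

B#3

Counting five letter names up from E lands on B.
A perfect fifth spans 7 semitones, so from E#3 the target pitch is B#3.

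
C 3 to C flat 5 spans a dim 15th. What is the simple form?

d8

Subtracting seven from the interval number removes an octave: 15 − 7 = 8.
So a diminished fifteenth is an octave plus a diminished octave. The quality is unchanged.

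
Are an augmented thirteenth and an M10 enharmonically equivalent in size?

No

22 semitones (augmented thirteenth) vs 16 semitones (major tenth): not equal.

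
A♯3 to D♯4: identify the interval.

perfect fourth

A to D spans four letter names (A-B-C-D), so the interval is some kind of fourth.
A#3 to D#4 is 5 semitones, matching the perfect fourth exactly, so the quality is perfect.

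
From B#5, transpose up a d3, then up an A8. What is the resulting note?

D#7

Up a diminished third from B#5: D6 (2 semitones up).
Up an augmented octave from D6: D#7 (13 semitones up).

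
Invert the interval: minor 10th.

major sixth

First reduce the compound minor tenth to its simple form, a minor third.
Inverted interval numbers add to nine, so a third pairs with a sixth (3 + 6 = 9).
The quality also flips — minor becomes major — giving a major sixth.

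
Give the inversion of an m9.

major seventh

First reduce the compound minor ninth to its simple form, a minor second.
The rule of nine gives the new number: 9 − 2 = 7, so a second becomes a seventh.
The quality also flips — minor becomes major — giving a major seventh.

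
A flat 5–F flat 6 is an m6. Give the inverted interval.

M3

Interval numbers invert to sum to nine: 6 + 3 = 9, so a sixth inverts to a third.
The quality also flips — minor becomes major — giving a major third.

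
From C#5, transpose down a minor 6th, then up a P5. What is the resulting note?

B#4

C#5 down a minor sixth → E#4 (8 semitones).
E#4 up a perfect fifth → B#4 (7 semitones).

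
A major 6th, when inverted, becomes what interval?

The rule of nine gives the new number: 9 − 6 = 3, so a sixth becomes a third.
Quality inverts too: major becomes minor. That makes the inversion a minor third.

minor 3rd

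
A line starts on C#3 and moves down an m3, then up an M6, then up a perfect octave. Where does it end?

F##4

A minor third down from C#3 is A#2.
A#2 up a major sixth → F##3 (9 semitones).
F##3 up a perfect octave → F##4 (12 semitones).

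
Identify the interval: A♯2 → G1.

augmented ninth

Descending from A#2 to G1 is the same interval as ascending G1 to A#2.
G to A spans two letter names (G-A), plus an octave — that makes it a ninth of some quality.
G1 to A#2 spans 15 semitones — one semitone wider than the major ninth (14) — giving an augmented ninth.
(Equivalently, a compound augmented second: an augmented second plus an octave.)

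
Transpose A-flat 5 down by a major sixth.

Six letter names down from A: C.
Moving 9 semitones down from Ab5 (the size of a major sixth) reaches Cb5.

C-flat 5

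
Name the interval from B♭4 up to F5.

P5

B to F spans five letter names (B-C-D-E-F): a fifth.
Counting semitones, Bb4→F5 is 7, which is the perfect fifth.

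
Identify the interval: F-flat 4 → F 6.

augmented fifteenth

F to F is the same letter name, plus 2 octaves — that makes it a fifteenth of some quality.
Fb4 to F6 spans 25 semitones — one semitone wider than the perfect fifteenth (24) — giving an augmented fifteenth.
(Equivalently, a compound augmented octave: an augmented octave plus an octave.)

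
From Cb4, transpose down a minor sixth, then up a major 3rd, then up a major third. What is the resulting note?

A minor sixth down from Cb4 is Eb3.
Up a major third from Eb3: G3 (4 semitones up).
Up a major third from G3: B3 (4 semitones up).

B3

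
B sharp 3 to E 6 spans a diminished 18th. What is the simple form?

diminished fourth

Each octave removed subtracts seven from the number: 18 − 14 = 4.
So a diminished eighteenth is 2 octaves plus a diminished fourth. The quality is unchanged.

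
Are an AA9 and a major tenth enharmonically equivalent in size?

Yes

Both span 16 semitones: a doubly augmented ninth and a major tenth are the same chromatic distance.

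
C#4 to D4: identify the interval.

minor second

C to D spans two letter names (C-D) — that makes it a second of some quality.
C#4 to D4 is 1 semitone, a half step short of the major second (2), so this is minor.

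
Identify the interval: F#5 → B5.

F to B spans four letter names (F-G-A-B): a fourth.
The perfect fourth spans 5 semitones, and F#5 to B5 is exactly 5 semitones — so this is a perfect fourth.

perfect fourth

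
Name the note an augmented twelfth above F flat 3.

Counting five letter names plus an octave up from F lands on C.
Moving 20 semitones up from Fb3 (the size of an augmented twelfth) reaches C5.

C 5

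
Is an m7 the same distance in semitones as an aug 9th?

A minor seventh is 10 semitones but an augmented ninth is 15 semitones — different sizes.

No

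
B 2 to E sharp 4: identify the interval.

augmented 11th

B to E spans four letter names (B-C-D-E), plus an octave, so the interval is some kind of eleventh.
The perfect eleventh is 17 semitones; here we have 18, one semitone wider: augmented.
(Equivalently, a compound augmented fourth: an augmented fourth plus an octave.)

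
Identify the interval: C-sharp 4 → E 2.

Descending from C#4 to E2 is the same interval as ascending E2 to C#4.
E to C spans six letter names (E-F-G-A-B-C), plus an octave: a thirteenth.
The major thirteenth spans 21 semitones, and E2 to C#4 is exactly 21 semitones — so this is a major thirteenth.
(Equivalently, a compound major sixth: a major sixth plus an octave.)

M13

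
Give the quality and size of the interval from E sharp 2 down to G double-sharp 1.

minor sixth

Descending from E#2 to G##1 is the same interval as ascending G##1 to E#2.
G to E spans six letter names (G-A-B-C-D-E) — that makes it a sixth of some quality.
A major sixth would be 9 semitones, but G##1 to E#2 is 8 — one semitone narrower, making it a minor sixth.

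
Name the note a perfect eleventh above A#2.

Counting four letter names plus an octave up from A lands on D.
A perfect eleventh is 17 semitones; 17 semitones up from A#2 gives D#4.

D#4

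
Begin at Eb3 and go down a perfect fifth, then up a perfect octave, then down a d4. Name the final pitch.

E3

Down a perfect fifth from Eb3: Ab2 (7 semitones down).
Up a perfect octave from Ab2: Ab3 (12 semitones up).
A diminished fourth down from Ab3 is E3.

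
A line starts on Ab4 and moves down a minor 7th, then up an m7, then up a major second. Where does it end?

Bb4

Down a minor seventh from Ab4: Bb3 (10 semitones down).
A minor seventh up from Bb3 is Ab4.
Ab4 up a major second → Bb4 (2 semitones).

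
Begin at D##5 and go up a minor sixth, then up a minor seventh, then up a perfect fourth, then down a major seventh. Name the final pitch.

Up a minor sixth from D##5: B#5 (8 semitones up).
A minor seventh up from B#5 is A#6.
A perfect fourth up from A#6 is D#7.
Down a major seventh from D#7: E6 (11 semitones down).

E6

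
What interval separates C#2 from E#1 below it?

Descending from C#2 to E#1 is the same interval as ascending E#1 to C#2.
E to C spans six letter names (E-F-G-A-B-C), so the interval is some kind of sixth.
A major sixth would be 9 semitones, but E#1 to C#2 is 8 — one semitone narrower, making it a minor sixth.

m6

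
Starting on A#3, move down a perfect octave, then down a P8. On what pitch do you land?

A#1

Down a perfect octave from A#3: A#2 (12 semitones down).
A#2 down a perfect octave → A#1 (12 semitones).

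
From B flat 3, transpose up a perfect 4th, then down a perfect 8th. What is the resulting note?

E flat 3

Up a perfect fourth from Bb3: Eb4 (5 semitones up).
A perfect octave down from Eb4 is Eb3.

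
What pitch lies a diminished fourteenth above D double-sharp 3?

C sharp 5

Counting seven letter names plus an octave up from D lands on C.
Moving 21 semitones up from D##3 (the size of a diminished fourteenth) reaches C#5.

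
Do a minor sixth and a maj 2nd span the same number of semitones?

A minor sixth spans 8 semitones; a major second spans 2 semitones. They differ by 6.

No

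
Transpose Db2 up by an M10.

The tenth's letter: D up three letter names plus an octave → F.
Moving 16 semitones up from Db2 (the size of a major tenth) reaches F3.

F3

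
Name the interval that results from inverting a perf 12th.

perfect fourth

First reduce the compound perfect twelfth to its simple form, a perfect fifth.
Interval numbers invert to sum to nine: 5 + 4 = 9, so a fifth inverts to a fourth.
Quality inverts too: perfect stays perfect. That makes the inversion a perfect fourth.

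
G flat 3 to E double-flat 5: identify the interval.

minor thirteenth

G to E spans six letter names (G-A-B-C-D-E), plus an octave, so the interval is some kind of thirteenth.
At 20 semitones, Gb3→Ebb5 falls one short of a major thirteenth: minor.
(Equivalently, a compound minor sixth: a minor sixth plus an octave.)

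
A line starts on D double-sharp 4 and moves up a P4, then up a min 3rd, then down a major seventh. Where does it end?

C sharp 4

Up a perfect fourth from D##4: G##4 (5 semitones up).
A minor third up from G##4 is B#4.
B#4 down a major seventh → C#4 (11 semitones).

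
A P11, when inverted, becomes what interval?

P5

First reduce the compound perfect eleventh to its simple form, a perfect fourth.
The rule of nine gives the new number: 9 − 4 = 5, so a fourth becomes a fifth.
And perfect stays perfect under inversion, so we get a perfect fifth.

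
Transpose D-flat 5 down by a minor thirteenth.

F 3

The thirteenth's letter: D down six letter names plus an octave → F.
A minor thirteenth spans 20 semitones, so from Db5 the target pitch is F3.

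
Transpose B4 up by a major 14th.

A#6

The fourteenth's letter: B up seven letter names plus an octave → A.
Moving 23 semitones up from B4 (the size of a major fourteenth) reaches A#6.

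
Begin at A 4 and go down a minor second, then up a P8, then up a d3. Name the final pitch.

B flat 5

Down a minor second from A4: G#4 (1 semitone down).
G#4 up a perfect octave → G#5 (12 semitones).
Up a diminished third from G#5: Bb5 (2 semitones up).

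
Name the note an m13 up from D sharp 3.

Counting six letter names plus an octave up from D lands on B.
Moving 20 semitones up from D#3 (the size of a minor thirteenth) reaches B4.

B 4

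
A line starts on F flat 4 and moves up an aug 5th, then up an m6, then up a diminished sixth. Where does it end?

F double-flat 6

Up an augmented fifth from Fb4: C5 (8 semitones up).
C5 up a minor sixth → Ab5 (8 semitones).
Ab5 up a diminished sixth → Fbb6 (7 semitones).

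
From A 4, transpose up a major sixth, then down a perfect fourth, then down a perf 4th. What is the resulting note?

G sharp 4

A4 up a major sixth → F#5 (9 semitones).
A perfect fourth down from F#5 is C#5.
A perfect fourth down from C#5 is G#4.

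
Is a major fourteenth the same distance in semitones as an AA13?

Yes

Both span 23 semitones: a major fourteenth and a doubly augmented thirteenth are the same chromatic distance.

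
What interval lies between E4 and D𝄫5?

E to D spans seven letter names (E-F-G-A-B-C-D), so the interval is some kind of seventh.
The major seventh is 11 semitones; here we have 8, three semitones narrower: doubly diminished.

dd7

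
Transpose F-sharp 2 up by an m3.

Counting three letter names up from F lands on A.
A minor third spans 3 semitones, so from F#2 the target pitch is A2.

A 2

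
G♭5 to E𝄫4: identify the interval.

M10

Descending from Gb5 to Ebb4 is the same interval as ascending Ebb4 to Gb5.
E to G spans three letter names (E-F-G), plus an octave: a tenth.
Counting semitones, Ebb4→Gb5 is 16, which is the major tenth.
(Equivalently, a compound major third: a major third plus an octave.)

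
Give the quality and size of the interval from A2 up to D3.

A to D spans four letter names (A-B-C-D) — that makes it a fourth of some quality.
Counting semitones, A2→D3 is 5, which is the perfect fourth.

P4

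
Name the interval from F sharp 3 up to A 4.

F to A spans three letter names (F-G-A), plus an octave: a tenth.
A major tenth would be 16 semitones, but F#3 to A4 is 15 — one semitone narrower, making it a minor tenth.
(Equivalently, a compound minor third: a minor third plus an octave.)

minor tenth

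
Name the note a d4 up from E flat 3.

A double-flat 3

The fourth takes the letter from E up to A.
A diminished fourth is 4 semitones; 4 semitones up from Eb3 gives Abb3.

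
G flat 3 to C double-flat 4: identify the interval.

diminished fourth

G to C spans four letter names (G-A-B-C) — that makes it a fourth of some quality.
Gb3 to Cbb4 spans 4 semitones — one semitone narrower than the perfect fourth (5) — giving a diminished fourth.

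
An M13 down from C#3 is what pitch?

Counting six letter names plus an octave down from C lands on E.
Moving 21 semitones down from C#3 (the size of a major thirteenth) reaches E1.

E1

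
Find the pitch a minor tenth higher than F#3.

A4

The tenth's letter: F up three letter names plus an octave → A.
Moving 15 semitones up from F#3 (the size of a minor tenth) reaches A4.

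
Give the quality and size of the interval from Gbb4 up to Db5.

G to D spans five letter names (G-A-B-C-D): a fifth.
The perfect fifth is 7 semitones; here we have 8, one semitone wider: augmented.

augmented fifth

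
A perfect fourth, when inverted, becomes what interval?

The rule of nine gives the new number: 9 − 4 = 5, so a fourth becomes a fifth.
And perfect stays perfect under inversion, so we get a perfect fifth.

P5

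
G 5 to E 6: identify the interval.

major sixth

G to E spans six letter names (G-A-B-C-D-E): a sixth.
G5 to E6 is 9 semitones, matching the major sixth exactly, so the quality is major.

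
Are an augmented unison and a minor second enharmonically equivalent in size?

Yes

Both span 1 semitone: an augmented unison and a minor second are the same chromatic distance.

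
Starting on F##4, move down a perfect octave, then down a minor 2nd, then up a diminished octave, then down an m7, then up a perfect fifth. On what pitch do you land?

C##4

F##4 down a perfect octave → F##3 (12 semitones).
F##3 down a minor second → E##3 (1 semitone).
Up a diminished octave from E##3: E#4 (11 semitones up).
Down a minor seventh from E#4: F##3 (10 semitones down).
Up a perfect fifth from F##3: C##4 (7 semitones up).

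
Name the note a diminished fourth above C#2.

Counting four letter names up from C lands on F.
A diminished fourth spans 4 semitones, so from C#2 the target pitch is F2.

F2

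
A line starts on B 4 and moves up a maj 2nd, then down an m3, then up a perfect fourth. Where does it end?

B4 up a major second → C#5 (2 semitones).
A minor third down from C#5 is A#4.
Up a perfect fourth from A#4: D#5 (5 semitones up).

D sharp 5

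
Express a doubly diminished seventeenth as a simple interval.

Subtracting seven from the interval number removes an octave: 17 − 14 = 3.
Quality carries through unchanged, so the simple form is a doubly diminished third.

dd3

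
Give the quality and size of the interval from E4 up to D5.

E to D spans seven letter names (E-F-G-A-B-C-D), so the interval is some kind of seventh.
At 10 semitones, E4→D5 falls one short of a major seventh: minor.

minor seventh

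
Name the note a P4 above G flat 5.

C flat 6

The fourth takes the letter from G up to C.
Moving 5 semitones up from Gb5 (the size of a perfect fourth) reaches Cb6.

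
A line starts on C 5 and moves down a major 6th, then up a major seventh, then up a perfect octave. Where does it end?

A major sixth down from C5 is Eb4.
A major seventh up from Eb4 is D5.
A perfect octave up from D5 is D6.

D 6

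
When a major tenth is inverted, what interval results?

First reduce the compound major tenth to its simple form, a major third.
Interval numbers invert to sum to nine: 3 + 6 = 9, so a third inverts to a sixth.
Quality inverts too: major becomes minor. That makes the inversion a minor sixth.

minor 6th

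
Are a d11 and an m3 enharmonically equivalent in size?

A diminished eleventh is 16 semitones but a minor third is 3 semitones — different sizes.

No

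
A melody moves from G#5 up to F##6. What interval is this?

G to F spans seven letter names (G-A-B-C-D-E-F) — that makes it a seventh of some quality.
Counting semitones, G#5→F##6 is 11, which is the major seventh.

major seventh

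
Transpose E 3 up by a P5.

B 3

Five letter names up from E: B.
A perfect fifth spans 7 semitones, so from E3 the target pitch is B3.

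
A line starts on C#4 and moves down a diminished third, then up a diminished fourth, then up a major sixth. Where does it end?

B#4

Down a diminished third from C#4: A##3 (2 semitones down).
A diminished fourth up from A##3 is D#4.
D#4 up a major sixth → B#4 (9 semitones).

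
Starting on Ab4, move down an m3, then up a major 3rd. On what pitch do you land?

A4

Ab4 down a minor third → F4 (3 semitones).
A major third up from F4 is A4.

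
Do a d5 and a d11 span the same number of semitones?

A diminished fifth spans 6 semitones; a diminished eleventh spans 16 semitones. They differ by 10.

No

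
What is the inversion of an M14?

First reduce the compound major fourteenth to its simple form, a major seventh.
Inverted interval numbers add to nine, so a seventh pairs with a second (7 + 2 = 9).
The quality also flips — major becomes minor — giving a minor second.

minor 2nd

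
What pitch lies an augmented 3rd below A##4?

F#4

Three letter names down from A: F.
Moving 5 semitones down from A##4 (the size of an augmented third) reaches F#4.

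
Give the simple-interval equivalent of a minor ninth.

minor 2nd

Take out an octave (7 from the number): 9 − 7 = 2.
So a minor ninth is an octave plus a minor second. The quality is unchanged.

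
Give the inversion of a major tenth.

minor 6th

First reduce the compound major tenth to its simple form, a major third.
Inverted interval numbers add to nine, so a third pairs with a sixth (3 + 6 = 9).
The quality also flips — major becomes minor — giving a minor sixth.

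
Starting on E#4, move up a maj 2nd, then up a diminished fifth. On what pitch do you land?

Up a major second from E#4: F##4 (2 semitones up).
A diminished fifth up from F##4 is C#5.

C#5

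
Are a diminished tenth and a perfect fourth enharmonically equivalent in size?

No

A diminished tenth is 14 semitones but a perfect fourth is 5 semitones — different sizes.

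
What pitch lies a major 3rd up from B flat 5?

The third takes the letter from B up to D.
A major third is 4 semitones; 4 semitones up from Bb5 gives D6.

D 6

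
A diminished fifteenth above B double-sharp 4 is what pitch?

B sharp 6

For a fifteenth the letter name doesn't change: still B, two octaves up.
A diminished fifteenth spans 23 semitones, so from B##4 the target pitch is B#6.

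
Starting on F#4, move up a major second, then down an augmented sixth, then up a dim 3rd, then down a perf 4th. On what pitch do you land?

Abb3

Up a major second from F#4: G#4 (2 semitones up).
G#4 down an augmented sixth → Bb3 (10 semitones).
Up a diminished third from Bb3: Dbb4 (2 semitones up).
A perfect fourth down from Dbb4 is Abb3.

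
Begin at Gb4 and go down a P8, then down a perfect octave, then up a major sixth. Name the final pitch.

A perfect octave down from Gb4 is Gb3.
A perfect octave down from Gb3 is Gb2.
Gb2 up a major sixth → Eb3 (9 semitones).

Eb3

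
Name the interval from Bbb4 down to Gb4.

Descending from Bbb4 to Gb4 is the same interval as ascending Gb4 to Bbb4.
G to B spans three letter names (G-A-B) — that makes it a third of some quality.
At 3 semitones, Gb4→Bbb4 falls one short of a major third: minor.

m3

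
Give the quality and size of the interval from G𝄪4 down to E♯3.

Descending from G##4 to E#3 is the same interval as ascending E#3 to G##4.
E to G spans three letter names (E-F-G), plus an octave — that makes it a tenth of some quality.
E#3 to G##4 is 16 semitones, matching the major tenth exactly, so the quality is major.
(Equivalently, a compound major third: a major third plus an octave.)

major tenth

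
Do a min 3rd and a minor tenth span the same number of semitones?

A minor third spans 3 semitones; a minor tenth spans 15 semitones. They differ by 12.

No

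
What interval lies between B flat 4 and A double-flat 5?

B to A spans seven letter names (B-C-D-E-F-G-A) — that makes it a seventh of some quality.
The major seventh is 11 semitones; here we have 9, two semitones narrower: diminished.

diminished 7th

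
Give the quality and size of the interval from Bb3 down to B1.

Descending from Bb3 to B1 is the same interval as ascending B1 to Bb3.
B to B is the same letter name, plus 2 octaves: a fifteenth.
A perfect fifteenth would be 24 semitones; B1 to Bb3 is 23, one semitone narrower, so the interval is diminished.
(Equivalently, a compound diminished octave: a diminished octave plus an octave.)

diminished 15th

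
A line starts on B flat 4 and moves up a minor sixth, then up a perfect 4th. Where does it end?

Bb4 up a minor sixth → Gb5 (8 semitones).
Up a perfect fourth from Gb5: Cb6 (5 semitones up).

C flat 6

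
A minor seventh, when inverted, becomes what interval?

major second

Inverted interval numbers add to nine, so a seventh pairs with a second (7 + 2 = 9).
Quality inverts too: minor becomes major. That makes the inversion a major second.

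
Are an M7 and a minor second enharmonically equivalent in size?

No

A major seventh is 11 semitones but a minor second is 1 semitone — different sizes.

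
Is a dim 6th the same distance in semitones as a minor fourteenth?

7 semitones (diminished sixth) vs 22 semitones (minor fourteenth): not equal.

No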